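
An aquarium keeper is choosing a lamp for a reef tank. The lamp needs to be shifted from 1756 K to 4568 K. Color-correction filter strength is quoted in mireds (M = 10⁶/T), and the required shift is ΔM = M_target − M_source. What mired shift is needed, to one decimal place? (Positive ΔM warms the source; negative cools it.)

M_source = 10⁶/1756 = 569.476; M_target = 10⁶/4568 = 218.914.
ΔM = 218.914 − 569.476 = -350.562 → -350.6 mireds, a cooling shift.

-350.6 mireds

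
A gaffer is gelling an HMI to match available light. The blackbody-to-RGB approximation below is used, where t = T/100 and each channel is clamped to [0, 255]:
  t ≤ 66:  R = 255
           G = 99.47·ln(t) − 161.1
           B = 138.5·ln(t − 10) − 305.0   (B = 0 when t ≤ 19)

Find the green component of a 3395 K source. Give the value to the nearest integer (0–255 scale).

t = 3395/100 = 33.95; the t ≤ 66 branch applies.
G = 99.47·ln 33.95 − 161.1 = 99.47·3.5249 − 161.1 = 189.521.
Rounded: 190.

190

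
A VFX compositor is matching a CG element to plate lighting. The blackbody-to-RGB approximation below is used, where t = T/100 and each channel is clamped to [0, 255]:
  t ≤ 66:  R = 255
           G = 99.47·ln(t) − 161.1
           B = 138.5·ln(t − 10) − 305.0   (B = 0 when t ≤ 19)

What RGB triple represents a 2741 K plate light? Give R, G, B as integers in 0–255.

t = 2741/100 = 27.41; the t ≤ 66 branch applies.
R = 255 by definition for t ≤ 66.
G = 99.47·ln 27.41 − 161.1 = 99.47·3.3109 − 161.1 = 168.236.
B = 138.5·ln(27.41 − 10) − 305.0 = 138.5·ln 17.41 − 305.0 = 138.5·2.8570 − 305.0 = 90.701.
Rounded: (255, 168, 91).

R=255, G=168, B=91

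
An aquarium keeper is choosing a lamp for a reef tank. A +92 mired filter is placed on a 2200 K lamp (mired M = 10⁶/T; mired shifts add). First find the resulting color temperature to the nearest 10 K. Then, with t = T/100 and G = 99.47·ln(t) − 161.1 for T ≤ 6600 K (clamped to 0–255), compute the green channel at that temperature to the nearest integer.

128

M_in = 10⁶/2200 = 454.55; M_out = 454.55 + (+92) = 546.55.
T_out = 10⁶/546.55 = 1829.7 K → 1830 K; t = 18.3.
G = 99.47·ln 18.3 − 161.1 = 99.47·2.9069 − 161.1 = 128.049.
Rounded: 128.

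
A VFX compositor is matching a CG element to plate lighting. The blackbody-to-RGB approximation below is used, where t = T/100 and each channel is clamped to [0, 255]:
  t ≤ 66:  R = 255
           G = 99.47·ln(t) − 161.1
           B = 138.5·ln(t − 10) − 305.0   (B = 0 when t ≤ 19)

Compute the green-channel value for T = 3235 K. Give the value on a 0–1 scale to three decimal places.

t = 3235/100 = 32.35; the t ≤ 66 branch applies.
G = 99.47·ln 32.35 − 161.1 = 99.47·3.4766 − 161.1 = 184.719.
On a 0–1 scale: 184.719/255 = 0.7244 → 0.724.

0.724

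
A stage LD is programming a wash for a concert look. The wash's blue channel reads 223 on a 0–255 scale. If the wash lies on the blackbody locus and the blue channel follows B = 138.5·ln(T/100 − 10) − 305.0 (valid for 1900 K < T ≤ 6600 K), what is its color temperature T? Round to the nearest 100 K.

ln(t − 10) = (223 + 305.0) / 138.5 = 3.8123.
t − 10 = e^3.8123 = 45.253, so t = 55.253.
T = 100·t = 5525 K → 5500 K to the nearest 100 K.

5500 K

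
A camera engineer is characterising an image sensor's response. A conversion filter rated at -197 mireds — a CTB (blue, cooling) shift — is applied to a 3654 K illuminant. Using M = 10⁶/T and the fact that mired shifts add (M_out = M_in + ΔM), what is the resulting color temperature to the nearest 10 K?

M_in = 10⁶/3654 = 273.67 mireds.
M_out = 273.67 + (-197) = 76.67 mireds.
T_out = 10⁶/76.67 = 13042.5 K → 13040 K.

13040 K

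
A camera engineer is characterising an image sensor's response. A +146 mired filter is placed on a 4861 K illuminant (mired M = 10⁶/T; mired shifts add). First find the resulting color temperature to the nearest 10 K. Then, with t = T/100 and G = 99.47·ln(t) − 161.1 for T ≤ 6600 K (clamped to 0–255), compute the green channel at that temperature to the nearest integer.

172

M_in = 10⁶/4861 = 205.72; M_out = 205.72 + (+146) = 351.72.
T_out = 10⁶/351.72 = 2843.2 K → 2840 K; t = 28.4.
G = 99.47·ln 28.4 − 161.1 = 99.47·3.3464 − 161.1 = 171.765.
Rounded: 172.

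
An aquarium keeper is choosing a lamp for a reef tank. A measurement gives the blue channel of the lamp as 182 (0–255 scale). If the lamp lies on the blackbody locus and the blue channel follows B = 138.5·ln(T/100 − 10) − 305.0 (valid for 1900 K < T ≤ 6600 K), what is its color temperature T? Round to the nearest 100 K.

ln(t − 10) = (182 + 305.0) / 138.5 = 3.5162.
t − 10 = e^3.5162 = 33.658, so t = 43.658.
T = 100·t = 4366 K → 4400 K to the nearest 100 K.

4400 K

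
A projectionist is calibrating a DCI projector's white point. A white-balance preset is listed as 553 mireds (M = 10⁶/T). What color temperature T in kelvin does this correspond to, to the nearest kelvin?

T = 10⁶ / 553 = 1808.32 K → 1808 K.

1808 K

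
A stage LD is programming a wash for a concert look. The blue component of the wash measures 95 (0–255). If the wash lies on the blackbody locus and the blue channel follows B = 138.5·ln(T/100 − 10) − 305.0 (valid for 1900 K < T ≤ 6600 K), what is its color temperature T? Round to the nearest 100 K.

ln(t − 10) = (95 + 305.0) / 138.5 = 2.8881.
t − 10 = e^2.8881 = 17.959, so t = 27.959.
T = 100·t = 2796 K → 2800 K to the nearest 100 K.

2800 K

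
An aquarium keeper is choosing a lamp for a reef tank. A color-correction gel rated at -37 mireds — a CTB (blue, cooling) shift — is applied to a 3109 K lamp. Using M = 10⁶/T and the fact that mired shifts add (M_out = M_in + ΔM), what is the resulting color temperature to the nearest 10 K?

3510 K

M_in = 10⁶/3109 = 321.65 mireds.
M_out = 321.65 + (-37) = 284.65 mireds.
T_out = 10⁶/284.65 = 3513.1 K → 3510 K.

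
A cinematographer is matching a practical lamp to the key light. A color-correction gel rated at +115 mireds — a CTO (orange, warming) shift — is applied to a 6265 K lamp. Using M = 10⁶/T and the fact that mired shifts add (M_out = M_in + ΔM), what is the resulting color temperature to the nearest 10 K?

3640 K

M_in = 10⁶/6265 = 159.62 mireds.
M_out = 159.62 + (+115) = 274.62 mireds.
T_out = 10⁶/274.62 = 3641.4 K → 3640 K.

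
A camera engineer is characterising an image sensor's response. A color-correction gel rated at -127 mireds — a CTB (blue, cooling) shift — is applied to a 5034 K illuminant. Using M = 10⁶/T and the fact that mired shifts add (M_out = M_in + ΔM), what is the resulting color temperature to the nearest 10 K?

13960 K

M_in = 10⁶/5034 = 198.65 mireds.
M_out = 198.65 + (-127) = 71.65 mireds.
T_out = 10⁶/71.65 = 13956.9 K → 13960 K.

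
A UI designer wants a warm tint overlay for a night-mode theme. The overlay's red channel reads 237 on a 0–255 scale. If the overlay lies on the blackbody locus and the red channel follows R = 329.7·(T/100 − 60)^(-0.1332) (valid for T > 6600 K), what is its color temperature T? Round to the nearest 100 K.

7200 K

(t − 60)^(-0.1332) = 237/329.7 = 0.71884.
t − 60 = 0.71884^(1/-0.1332) = 0.71884^(-7.508) = 11.922, so t = 71.922.
T = 100·t = 7192 K → 7200 K to the nearest 100 K.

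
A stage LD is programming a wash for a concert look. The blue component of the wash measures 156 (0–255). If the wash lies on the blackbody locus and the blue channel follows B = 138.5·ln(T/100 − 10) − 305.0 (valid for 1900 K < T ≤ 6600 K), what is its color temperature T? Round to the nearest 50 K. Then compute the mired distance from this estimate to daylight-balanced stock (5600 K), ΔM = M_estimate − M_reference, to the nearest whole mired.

ln(t − 10) = (156 + 305.0) / 138.5 = 3.3285.
t − 10 = e^3.3285 = 27.897, so t = 37.897.
T = 100·t = 3790 K → 3800 K to the nearest 50 K.
M_estimate = 10⁶/3800 = 263.16; M_reference = 10⁶/5600 = 178.57.
ΔM = 263.16 − 178.57 = 84.59 → +85 mireds.

+85 mireds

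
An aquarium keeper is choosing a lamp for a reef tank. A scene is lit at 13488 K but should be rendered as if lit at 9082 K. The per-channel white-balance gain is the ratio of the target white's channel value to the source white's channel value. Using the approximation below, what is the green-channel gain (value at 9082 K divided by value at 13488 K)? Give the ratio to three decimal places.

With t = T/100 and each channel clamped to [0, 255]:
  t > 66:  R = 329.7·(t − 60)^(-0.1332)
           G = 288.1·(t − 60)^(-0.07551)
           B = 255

At 13488 K (t = 134.88):
  G = 288.1·(134.88 − 60)^(-0.07551) = 288.1·74.88^(-0.07551) = 288.1·0.72188 = 207.974.
At 9082 K (t = 90.82):
  G = 288.1·(90.82 − 60)^(-0.07551) = 288.1·30.82^(-0.07551) = 288.1·0.77193 = 222.393.
Gain = 222.393 / 207.974 = 1.0693 → 1.069.

1.069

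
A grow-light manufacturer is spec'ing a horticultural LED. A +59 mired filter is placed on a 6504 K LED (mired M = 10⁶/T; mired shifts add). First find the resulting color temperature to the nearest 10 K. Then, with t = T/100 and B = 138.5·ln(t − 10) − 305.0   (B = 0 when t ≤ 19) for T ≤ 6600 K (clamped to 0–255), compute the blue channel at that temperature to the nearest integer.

M_in = 10⁶/6504 = 153.75; M_out = 153.75 + (+59) = 212.75.
T_out = 10⁶/212.75 = 4700.3 K → 4700 K; t = 47.
B = 138.5·ln(47 − 10) − 305.0 = 138.5·ln 37 − 305.0 = 138.5·3.6109 − 305.0 = 195.112.
Rounded: 195.

195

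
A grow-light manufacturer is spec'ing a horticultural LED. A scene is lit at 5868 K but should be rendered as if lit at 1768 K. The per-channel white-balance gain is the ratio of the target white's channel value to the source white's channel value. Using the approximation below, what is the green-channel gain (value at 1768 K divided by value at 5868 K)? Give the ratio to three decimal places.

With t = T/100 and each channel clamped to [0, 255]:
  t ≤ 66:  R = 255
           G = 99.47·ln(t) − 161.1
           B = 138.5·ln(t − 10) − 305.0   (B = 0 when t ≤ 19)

0.511

At 5868 K (t = 58.68):
  G = 99.47·ln 58.68 − 161.1 = 99.47·4.0721 − 161.1 = 243.952.
At 1768 K (t = 17.68):
  G = 99.47·ln 17.68 − 161.1 = 99.47·2.8724 − 161.1 = 124.621.
Gain = 124.621 / 243.952 = 0.5108 → 0.511.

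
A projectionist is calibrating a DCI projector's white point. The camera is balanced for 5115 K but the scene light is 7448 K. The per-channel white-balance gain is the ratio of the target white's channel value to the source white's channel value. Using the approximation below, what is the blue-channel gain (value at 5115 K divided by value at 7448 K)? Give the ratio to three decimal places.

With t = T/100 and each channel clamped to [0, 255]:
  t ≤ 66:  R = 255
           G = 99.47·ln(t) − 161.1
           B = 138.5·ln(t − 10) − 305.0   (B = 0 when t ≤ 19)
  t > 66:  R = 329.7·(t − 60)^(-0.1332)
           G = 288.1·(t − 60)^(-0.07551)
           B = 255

At 7448 K (t = 74.48):
  B = 255 by definition for t > 66.
At 5115 K (t = 51.15):
  B = 138.5·ln(51.15 − 10) − 305.0 = 138.5·ln 41.15 − 305.0 = 138.5·3.7172 − 305.0 = 209.836.
Gain = 209.836 / 255.000 = 0.8229 → 0.823.

0.823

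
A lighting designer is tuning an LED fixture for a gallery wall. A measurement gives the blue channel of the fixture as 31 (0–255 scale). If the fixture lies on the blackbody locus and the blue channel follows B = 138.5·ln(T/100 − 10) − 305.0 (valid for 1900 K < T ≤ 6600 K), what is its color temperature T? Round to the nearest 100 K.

ln(t − 10) = (31 + 305.0) / 138.5 = 2.4260.
t − 10 = e^2.4260 = 11.313, so t = 21.313.
T = 100·t = 2131 K → 2100 K to the nearest 100 K.

2100 K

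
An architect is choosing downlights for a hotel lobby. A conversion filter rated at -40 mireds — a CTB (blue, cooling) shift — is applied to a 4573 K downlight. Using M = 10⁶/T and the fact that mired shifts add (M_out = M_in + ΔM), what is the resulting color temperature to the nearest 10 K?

5600 K

M_in = 10⁶/4573 = 218.67 mireds.
M_out = 218.67 + (-40) = 178.67 mireds.
T_out = 10⁶/178.67 = 5596.8 K → 5600 K.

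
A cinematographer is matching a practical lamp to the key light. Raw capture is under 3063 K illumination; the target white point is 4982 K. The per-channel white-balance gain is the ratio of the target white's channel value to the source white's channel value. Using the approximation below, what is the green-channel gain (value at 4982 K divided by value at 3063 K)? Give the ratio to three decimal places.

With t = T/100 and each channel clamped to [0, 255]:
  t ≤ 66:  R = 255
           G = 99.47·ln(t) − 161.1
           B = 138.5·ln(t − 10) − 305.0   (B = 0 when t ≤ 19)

1.270

At 3063 K (t = 30.63):
  G = 99.47·ln 30.63 − 161.1 = 99.47·3.4220 − 161.1 = 179.284.
At 4982 K (t = 49.82):
  G = 99.47·ln 49.82 − 161.1 = 99.47·3.9084 − 161.1 = 227.670.
Gain = 227.670 / 179.284 = 1.2699 → 1.270.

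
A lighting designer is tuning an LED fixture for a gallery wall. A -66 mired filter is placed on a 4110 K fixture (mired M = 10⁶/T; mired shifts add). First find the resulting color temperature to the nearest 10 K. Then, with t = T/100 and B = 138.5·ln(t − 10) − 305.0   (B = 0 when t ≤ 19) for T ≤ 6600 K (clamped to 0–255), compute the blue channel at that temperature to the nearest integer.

M_in = 10⁶/4110 = 243.31; M_out = 243.31 + (-66) = 177.31.
T_out = 10⁶/177.31 = 5639.9 K → 5640 K; t = 56.4.
B = 138.5·ln(56.4 − 10) − 305.0 = 138.5·ln 46.4 − 305.0 = 138.5·3.8373 − 305.0 = 226.466.
Rounded: 226.

226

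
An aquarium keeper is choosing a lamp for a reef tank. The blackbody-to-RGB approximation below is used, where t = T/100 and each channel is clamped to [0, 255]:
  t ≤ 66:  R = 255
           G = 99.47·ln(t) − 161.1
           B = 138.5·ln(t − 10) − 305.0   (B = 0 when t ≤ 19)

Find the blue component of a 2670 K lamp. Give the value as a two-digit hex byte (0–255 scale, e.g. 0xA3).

0x55

t = 2670/100 = 26.7; the t ≤ 66 branch applies.
B = 138.5·ln(26.7 − 10) − 305.0 = 138.5·ln 16.7 − 305.0 = 138.5·2.8154 − 305.0 = 84.934.
Rounded: 85; in hex, 0x55.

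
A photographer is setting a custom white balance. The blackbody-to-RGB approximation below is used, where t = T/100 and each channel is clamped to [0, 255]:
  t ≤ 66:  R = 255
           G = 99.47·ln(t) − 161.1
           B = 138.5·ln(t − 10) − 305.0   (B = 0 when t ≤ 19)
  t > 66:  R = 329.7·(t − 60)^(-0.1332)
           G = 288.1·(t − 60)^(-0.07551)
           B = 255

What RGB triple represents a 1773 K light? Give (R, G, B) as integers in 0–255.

t = 1773/100 = 17.73; the t ≤ 66 branch applies.
R = 255 by definition for t ≤ 66.
G = 99.47·ln 17.73 − 161.1 = 99.47·2.8753 − 161.1 = 124.902.
t = 17.73 ≤ 19, so B = 0.
Rounded: (255, 125, 0).

(255, 125, 0)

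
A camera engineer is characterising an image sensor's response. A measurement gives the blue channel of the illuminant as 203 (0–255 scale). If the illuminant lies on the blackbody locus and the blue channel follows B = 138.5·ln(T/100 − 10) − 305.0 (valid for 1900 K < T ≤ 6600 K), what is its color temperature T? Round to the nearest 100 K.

ln(t − 10) = (203 + 305.0) / 138.5 = 3.6679.
t − 10 = e^3.6679 = 39.168, so t = 49.168.
T = 100·t = 4917 K → 4900 K to the nearest 100 K.

4900 K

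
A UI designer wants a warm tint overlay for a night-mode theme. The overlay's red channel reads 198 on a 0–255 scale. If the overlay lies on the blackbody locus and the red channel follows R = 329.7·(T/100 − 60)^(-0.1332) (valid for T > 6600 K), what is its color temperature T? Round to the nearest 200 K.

10600 K

(t − 60)^(-0.1332) = 198/329.7 = 0.60055.
t − 60 = 0.60055^(1/-0.1332) = 0.60055^(-7.508) = 45.980, so t = 105.980.
T = 100·t = 10598 K → 10600 K to the nearest 200 K.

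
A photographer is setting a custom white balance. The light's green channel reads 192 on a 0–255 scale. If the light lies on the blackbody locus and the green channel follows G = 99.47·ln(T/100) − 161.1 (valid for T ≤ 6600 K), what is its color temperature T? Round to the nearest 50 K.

ln t = (192 + 161.1) / 99.47 = 3.5498.
t = e^3.5498 = 34.807.
T = 100·t = 3481 K → 3500 K to the nearest 50 K.

3500 K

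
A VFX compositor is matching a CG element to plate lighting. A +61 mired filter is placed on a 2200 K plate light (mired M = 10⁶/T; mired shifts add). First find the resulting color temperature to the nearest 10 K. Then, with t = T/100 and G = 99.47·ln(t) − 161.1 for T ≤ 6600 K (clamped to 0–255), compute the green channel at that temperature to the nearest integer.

M_in = 10⁶/2200 = 454.55; M_out = 454.55 + (+61) = 515.55.
T_out = 10⁶/515.55 = 1939.7 K → 1940 K; t = 19.4.
G = 99.47·ln 19.4 − 161.1 = 99.47·2.9653 − 161.1 = 133.856.
Rounded: 134.

134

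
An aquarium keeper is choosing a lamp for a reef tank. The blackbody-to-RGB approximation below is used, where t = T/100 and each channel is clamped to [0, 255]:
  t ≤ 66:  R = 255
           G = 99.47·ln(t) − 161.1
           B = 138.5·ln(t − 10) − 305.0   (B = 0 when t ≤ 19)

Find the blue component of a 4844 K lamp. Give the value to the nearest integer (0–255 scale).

200

t = 4844/100 = 48.44; the t ≤ 66 branch applies.
B = 138.5·ln(48.44 − 10) − 305.0 = 138.5·ln 38.44 − 305.0 = 138.5·3.6491 − 305.0 = 200.400.
Rounded: 200.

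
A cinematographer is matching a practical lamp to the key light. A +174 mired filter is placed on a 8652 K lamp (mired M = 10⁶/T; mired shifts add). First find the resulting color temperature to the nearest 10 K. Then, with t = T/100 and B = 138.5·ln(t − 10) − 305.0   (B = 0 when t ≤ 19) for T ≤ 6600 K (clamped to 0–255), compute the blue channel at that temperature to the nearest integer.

M_in = 10⁶/8652 = 115.58; M_out = 115.58 + (+174) = 289.58.
T_out = 10⁶/289.58 = 3453.3 K → 3450 K; t = 34.5.
B = 138.5·ln(34.5 − 10) − 305.0 = 138.5·ln 24.5 − 305.0 = 138.5·3.1987 − 305.0 = 138.016.
Rounded: 138.

138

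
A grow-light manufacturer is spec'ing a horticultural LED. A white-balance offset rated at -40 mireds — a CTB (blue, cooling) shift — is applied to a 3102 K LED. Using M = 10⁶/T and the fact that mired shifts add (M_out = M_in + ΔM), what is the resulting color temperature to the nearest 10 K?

3540 K

M_in = 10⁶/3102 = 322.37 mireds.
M_out = 322.37 + (-40) = 282.37 mireds.
T_out = 10⁶/282.37 = 3541.4 K → 3540 K.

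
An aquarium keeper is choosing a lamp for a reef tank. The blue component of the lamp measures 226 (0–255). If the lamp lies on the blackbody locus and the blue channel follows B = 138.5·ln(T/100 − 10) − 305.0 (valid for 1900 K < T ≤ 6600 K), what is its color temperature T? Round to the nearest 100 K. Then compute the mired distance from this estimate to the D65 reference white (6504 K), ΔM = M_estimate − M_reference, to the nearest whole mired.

+25 mireds

ln(t − 10) = (226 + 305.0) / 138.5 = 3.8339.
t − 10 = e^3.8339 = 46.244, so t = 56.244.
T = 100·t = 5624 K → 5600 K to the nearest 100 K.
M_estimate = 10⁶/5600 = 178.57; M_reference = 10⁶/6504 = 153.75.
ΔM = 178.57 − 153.75 = 24.82 → +25 mireds.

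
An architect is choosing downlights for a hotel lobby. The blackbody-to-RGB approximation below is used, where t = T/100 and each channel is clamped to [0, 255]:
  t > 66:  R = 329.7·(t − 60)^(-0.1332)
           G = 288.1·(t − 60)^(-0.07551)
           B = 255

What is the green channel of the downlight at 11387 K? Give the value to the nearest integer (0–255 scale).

t = 11387/100 = 113.87; the t > 66 branch applies.
G = 288.1·(113.87 − 60)^(-0.07551) = 288.1·53.87^(-0.07551) = 288.1·0.74006 = 213.211.
Rounded: 213.

213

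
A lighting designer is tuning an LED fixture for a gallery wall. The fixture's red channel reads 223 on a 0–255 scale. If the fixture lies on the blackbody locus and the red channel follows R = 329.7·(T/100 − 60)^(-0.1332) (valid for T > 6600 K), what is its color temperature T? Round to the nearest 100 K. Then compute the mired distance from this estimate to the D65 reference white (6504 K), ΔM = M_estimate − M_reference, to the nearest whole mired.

-27 mireds

(t − 60)^(-0.1332) = 223/329.7 = 0.67637.
t − 60 = 0.67637^(1/-0.1332) = 0.67637^(-7.508) = 18.831, so t = 78.831.
T = 100·t = 7883 K → 7900 K to the nearest 100 K.
M_estimate = 10⁶/7900 = 126.58; M_reference = 10⁶/6504 = 153.75.
ΔM = 126.58 − 153.75 = -27.17 → -27 mireds.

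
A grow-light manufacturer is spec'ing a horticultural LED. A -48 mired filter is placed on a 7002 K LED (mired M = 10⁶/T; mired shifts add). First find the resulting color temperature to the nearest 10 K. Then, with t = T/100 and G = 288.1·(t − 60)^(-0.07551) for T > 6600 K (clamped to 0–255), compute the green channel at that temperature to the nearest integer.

216

M_in = 10⁶/7002 = 142.82; M_out = 142.82 + (-48) = 94.82.
T_out = 10⁶/94.82 = 10546.7 K → 10550 K; t = 105.5.
G = 288.1·(105.5 − 60)^(-0.07551) = 288.1·45.5^(-0.07551) = 288.1·0.74956 = 215.947.
Rounded: 216.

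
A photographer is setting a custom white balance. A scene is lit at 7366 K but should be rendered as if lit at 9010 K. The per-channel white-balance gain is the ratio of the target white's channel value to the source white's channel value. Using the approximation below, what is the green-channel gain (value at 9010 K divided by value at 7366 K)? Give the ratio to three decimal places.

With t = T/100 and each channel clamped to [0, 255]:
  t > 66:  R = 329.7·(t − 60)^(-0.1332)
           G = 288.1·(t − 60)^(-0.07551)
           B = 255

0.942

At 7366 K (t = 73.66):
  G = 288.1·(73.66 − 60)^(-0.07551) = 288.1·13.66^(-0.07551) = 288.1·0.82085 = 236.486.
At 9010 K (t = 90.1):
  G = 288.1·(90.1 − 60)^(-0.07551) = 288.1·30.1^(-0.07551) = 288.1·0.77331 = 222.791.
Gain = 222.791 / 236.486 = 0.9421 → 0.942.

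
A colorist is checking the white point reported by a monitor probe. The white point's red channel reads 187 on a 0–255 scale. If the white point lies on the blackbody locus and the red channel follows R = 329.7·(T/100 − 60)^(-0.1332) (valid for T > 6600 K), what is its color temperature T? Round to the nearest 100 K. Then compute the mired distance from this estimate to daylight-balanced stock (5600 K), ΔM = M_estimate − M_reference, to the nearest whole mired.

-102 mireds

(t − 60)^(-0.1332) = 187/329.7 = 0.56718.
t − 60 = 0.56718^(1/-0.1332) = 0.56718^(-7.508) = 70.620, so t = 130.620.
T = 100·t = 13062 K → 13100 K to the nearest 100 K.
M_estimate = 10⁶/13100 = 76.34; M_reference = 10⁶/5600 = 178.57.
ΔM = 76.34 − 178.57 = -102.24 → -102 mireds.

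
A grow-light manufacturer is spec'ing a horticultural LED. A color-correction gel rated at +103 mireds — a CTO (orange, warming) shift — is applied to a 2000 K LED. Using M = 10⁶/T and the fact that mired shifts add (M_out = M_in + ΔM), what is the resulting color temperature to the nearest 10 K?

M_in = 10⁶/2000 = 500.00 mireds.
M_out = 500.00 + (+103) = 603.00 mireds.
T_out = 10⁶/603.00 = 1658.4 K → 1660 K.

1660 K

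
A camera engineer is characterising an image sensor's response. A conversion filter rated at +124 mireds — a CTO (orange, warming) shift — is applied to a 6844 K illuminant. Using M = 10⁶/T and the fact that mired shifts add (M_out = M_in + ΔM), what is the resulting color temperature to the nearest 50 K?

3700 K

M_in = 10⁶/6844 = 146.11 mireds.
M_out = 146.11 + (+124) = 270.11 mireds.
T_out = 10⁶/270.11 = 3702.1 K → 3700 K.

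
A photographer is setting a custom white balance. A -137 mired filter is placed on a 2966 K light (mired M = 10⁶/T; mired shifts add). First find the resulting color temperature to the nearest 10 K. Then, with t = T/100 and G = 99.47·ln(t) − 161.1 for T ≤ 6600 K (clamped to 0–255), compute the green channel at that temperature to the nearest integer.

228

M_in = 10⁶/2966 = 337.15; M_out = 337.15 + (-137) = 200.15.
T_out = 10⁶/200.15 = 4996.1 K → 5000 K; t = 50.
G = 99.47·ln 50 − 161.1 = 99.47·3.9120 − 161.1 = 228.029.
Rounded: 228.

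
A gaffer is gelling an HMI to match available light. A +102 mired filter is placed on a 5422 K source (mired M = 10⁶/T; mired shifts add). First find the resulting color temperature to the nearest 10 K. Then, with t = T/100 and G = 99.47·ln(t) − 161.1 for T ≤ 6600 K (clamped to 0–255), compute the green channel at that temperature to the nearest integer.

M_in = 10⁶/5422 = 184.43; M_out = 184.43 + (+102) = 286.43.
T_out = 10⁶/286.43 = 3491.2 K → 3490 K; t = 34.9.
G = 99.47·ln 34.9 − 161.1 = 99.47·3.5525 − 161.1 = 192.266.
Rounded: 192.

192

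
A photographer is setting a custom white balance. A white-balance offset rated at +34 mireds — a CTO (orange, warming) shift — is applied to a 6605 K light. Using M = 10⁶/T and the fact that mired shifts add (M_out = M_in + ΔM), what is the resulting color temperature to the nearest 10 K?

5390 K

M_in = 10⁶/6605 = 151.40 mireds.
M_out = 151.40 + (+34) = 185.40 mireds.
T_out = 10⁶/185.40 = 5393.7 K → 5390 K.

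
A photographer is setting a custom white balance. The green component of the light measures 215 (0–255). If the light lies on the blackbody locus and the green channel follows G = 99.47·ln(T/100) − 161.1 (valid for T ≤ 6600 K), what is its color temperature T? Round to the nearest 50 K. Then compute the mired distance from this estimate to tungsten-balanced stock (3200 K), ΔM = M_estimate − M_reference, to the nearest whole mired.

ln t = (215 + 161.1) / 99.47 = 3.7810.
t = e^3.7810 = 43.862.
T = 100·t = 4386 K → 4400 K to the nearest 50 K.
M_estimate = 10⁶/4400 = 227.27; M_reference = 10⁶/3200 = 312.50.
ΔM = 227.27 − 312.50 = -85.23 → -85 mireds.

-85 mireds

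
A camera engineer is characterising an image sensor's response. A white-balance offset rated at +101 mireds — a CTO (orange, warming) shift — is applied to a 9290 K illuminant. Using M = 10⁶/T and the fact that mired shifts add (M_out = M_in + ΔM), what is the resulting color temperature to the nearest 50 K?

M_in = 10⁶/9290 = 107.64 mireds.
M_out = 107.64 + (+101) = 208.64 mireds.
T_out = 10⁶/208.64 = 4792.9 K → 4800 K.

4800 K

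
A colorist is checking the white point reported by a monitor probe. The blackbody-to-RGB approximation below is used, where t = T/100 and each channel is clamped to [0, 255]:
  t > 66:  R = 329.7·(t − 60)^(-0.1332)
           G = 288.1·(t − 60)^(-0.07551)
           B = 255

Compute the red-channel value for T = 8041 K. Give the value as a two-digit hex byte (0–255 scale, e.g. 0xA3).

t = 8041/100 = 80.41; the t > 66 branch applies.
R = 329.7·(80.41 − 60)^(-0.1332) = 329.7·20.41^(-0.1332) = 329.7·0.66916 = 220.622.
Rounded: 221; in hex, 0xDD.

0xDD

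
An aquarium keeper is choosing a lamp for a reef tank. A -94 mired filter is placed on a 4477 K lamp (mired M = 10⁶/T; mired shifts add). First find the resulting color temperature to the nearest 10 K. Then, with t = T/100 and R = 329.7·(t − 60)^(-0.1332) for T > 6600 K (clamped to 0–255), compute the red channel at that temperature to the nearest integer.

M_in = 10⁶/4477 = 223.36; M_out = 223.36 + (-94) = 129.36.
T_out = 10⁶/129.36 = 7730.1 K → 7730 K; t = 77.3.
R = 329.7·(77.3 − 60)^(-0.1332) = 329.7·17.3^(-0.1332) = 329.7·0.68406 = 225.534.
Rounded: 226.

226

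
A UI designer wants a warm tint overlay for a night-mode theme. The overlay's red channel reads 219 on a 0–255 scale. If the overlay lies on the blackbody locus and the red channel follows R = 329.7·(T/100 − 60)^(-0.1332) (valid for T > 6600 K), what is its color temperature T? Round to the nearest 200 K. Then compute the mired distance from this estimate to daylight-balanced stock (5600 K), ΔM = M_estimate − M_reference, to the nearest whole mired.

-57 mireds

(t − 60)^(-0.1332) = 219/329.7 = 0.66424.
t − 60 = 0.66424^(1/-0.1332) = 0.66424^(-7.508) = 21.572, so t = 81.572.
T = 100·t = 8157 K → 8200 K to the nearest 200 K.
M_estimate = 10⁶/8200 = 121.95; M_reference = 10⁶/5600 = 178.57.
ΔM = 121.95 − 178.57 = -56.62 → -57 mireds.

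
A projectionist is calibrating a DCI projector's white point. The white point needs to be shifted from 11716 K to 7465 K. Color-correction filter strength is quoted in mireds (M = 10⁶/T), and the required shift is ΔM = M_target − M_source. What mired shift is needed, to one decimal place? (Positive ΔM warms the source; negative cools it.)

M_source = 10⁶/11716 = 85.353; M_target = 10⁶/7465 = 133.958.
ΔM = 133.958 − 85.353 = 48.605 → +48.6 mireds, a warming shift.

+48.6 mireds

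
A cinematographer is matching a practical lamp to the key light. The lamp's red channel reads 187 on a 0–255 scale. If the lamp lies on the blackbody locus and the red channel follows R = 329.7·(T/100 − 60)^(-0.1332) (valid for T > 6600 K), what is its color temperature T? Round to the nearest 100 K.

(t − 60)^(-0.1332) = 187/329.7 = 0.56718.
t − 60 = 0.56718^(1/-0.1332) = 0.56718^(-7.508) = 70.620, so t = 130.620.
T = 100·t = 13062 K → 13100 K to the nearest 100 K.

13100 K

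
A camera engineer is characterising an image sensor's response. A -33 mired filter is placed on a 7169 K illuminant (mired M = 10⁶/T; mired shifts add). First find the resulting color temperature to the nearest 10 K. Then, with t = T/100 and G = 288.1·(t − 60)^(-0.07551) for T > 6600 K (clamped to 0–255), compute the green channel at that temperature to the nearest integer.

M_in = 10⁶/7169 = 139.49; M_out = 139.49 + (-33) = 106.49.
T_out = 10⁶/106.49 = 9390.6 K → 9390 K; t = 93.9.
G = 288.1·(93.9 − 60)^(-0.07551) = 288.1·33.9^(-0.07551) = 288.1·0.76640 = 220.799.
Rounded: 221.

221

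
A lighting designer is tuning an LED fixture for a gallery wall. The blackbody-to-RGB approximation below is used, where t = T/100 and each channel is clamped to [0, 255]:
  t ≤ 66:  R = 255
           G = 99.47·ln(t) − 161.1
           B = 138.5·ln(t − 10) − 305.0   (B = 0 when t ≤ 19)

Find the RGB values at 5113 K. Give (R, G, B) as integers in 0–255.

t = 5113/100 = 51.13; the t ≤ 66 branch applies.
R = 255 by definition for t ≤ 66.
G = 99.47·ln 51.13 − 161.1 = 99.47·3.9344 − 161.1 = 230.252.
B = 138.5·ln(51.13 − 10) − 305.0 = 138.5·ln 41.13 − 305.0 = 138.5·3.7167 − 305.0 = 209.768.
Rounded: (255, 230, 210).

(255, 230, 210)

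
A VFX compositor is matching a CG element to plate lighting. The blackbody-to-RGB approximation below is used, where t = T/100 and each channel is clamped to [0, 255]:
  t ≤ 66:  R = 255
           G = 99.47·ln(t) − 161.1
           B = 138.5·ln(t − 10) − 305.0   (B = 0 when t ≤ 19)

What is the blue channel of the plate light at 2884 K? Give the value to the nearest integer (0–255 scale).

t = 2884/100 = 28.84; the t ≤ 66 branch applies.
B = 138.5·ln(28.84 − 10) − 305.0 = 138.5·ln 18.84 − 305.0 = 138.5·2.9360 − 305.0 = 101.634.
Rounded: 102.

102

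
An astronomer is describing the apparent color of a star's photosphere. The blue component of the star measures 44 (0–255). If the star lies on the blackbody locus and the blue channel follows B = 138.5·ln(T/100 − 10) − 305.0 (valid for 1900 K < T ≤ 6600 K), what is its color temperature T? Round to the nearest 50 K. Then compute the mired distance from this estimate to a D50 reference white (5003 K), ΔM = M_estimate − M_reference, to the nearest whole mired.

+245 mireds

ln(t − 10) = (44 + 305.0) / 138.5 = 2.5199.
t − 10 = e^2.5199 = 12.427, so t = 22.427.
T = 100·t = 2243 K → 2250 K to the nearest 50 K.
M_estimate = 10⁶/2250 = 444.44; M_reference = 10⁶/5003 = 199.88.
ΔM = 444.44 − 199.88 = 244.56 → +245 mireds.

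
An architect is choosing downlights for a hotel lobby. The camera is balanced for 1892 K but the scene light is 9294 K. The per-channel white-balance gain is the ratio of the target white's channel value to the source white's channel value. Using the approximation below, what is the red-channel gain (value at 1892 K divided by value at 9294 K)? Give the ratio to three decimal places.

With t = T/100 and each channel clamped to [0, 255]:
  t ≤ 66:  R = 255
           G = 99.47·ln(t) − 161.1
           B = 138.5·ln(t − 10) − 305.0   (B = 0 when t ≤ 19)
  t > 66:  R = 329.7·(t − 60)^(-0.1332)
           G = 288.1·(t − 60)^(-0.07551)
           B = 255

At 9294 K (t = 92.94):
  R = 329.7·(92.94 − 60)^(-0.1332) = 329.7·32.94^(-0.1332) = 329.7·0.62783 = 206.994.
At 1892 K (t = 18.92):
  R = 255 by definition for t ≤ 66.
Gain = 255.000 / 206.994 = 1.2319 → 1.232.

1.232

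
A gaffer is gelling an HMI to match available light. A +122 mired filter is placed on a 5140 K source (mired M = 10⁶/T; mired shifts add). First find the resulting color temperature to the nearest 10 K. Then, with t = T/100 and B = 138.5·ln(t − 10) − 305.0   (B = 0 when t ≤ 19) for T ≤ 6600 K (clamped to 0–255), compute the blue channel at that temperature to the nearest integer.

121

M_in = 10⁶/5140 = 194.55; M_out = 194.55 + (+122) = 316.55.
T_out = 10⁶/316.55 = 3159.0 K → 3160 K; t = 31.6.
B = 138.5·ln(31.6 − 10) − 305.0 = 138.5·ln 21.6 − 305.0 = 138.5·3.0727 − 305.0 = 120.568.
Rounded: 121.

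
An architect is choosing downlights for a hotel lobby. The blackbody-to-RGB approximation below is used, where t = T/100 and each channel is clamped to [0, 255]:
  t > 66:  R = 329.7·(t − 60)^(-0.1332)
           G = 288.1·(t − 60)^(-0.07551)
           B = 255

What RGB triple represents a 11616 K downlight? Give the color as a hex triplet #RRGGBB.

t = 11616/100 = 116.16; the t > 66 branch applies.
R = 329.7·(116.16 − 60)^(-0.1332) = 329.7·56.16^(-0.1332) = 329.7·0.58476 = 192.795.
G = 288.1·(116.16 − 60)^(-0.07551) = 288.1·56.16^(-0.07551) = 288.1·0.73774 = 212.542.
B = 255 by definition for t > 66.
Rounded: (193, 213, 255).
In hex: #C1D5FF.

#C1D5FF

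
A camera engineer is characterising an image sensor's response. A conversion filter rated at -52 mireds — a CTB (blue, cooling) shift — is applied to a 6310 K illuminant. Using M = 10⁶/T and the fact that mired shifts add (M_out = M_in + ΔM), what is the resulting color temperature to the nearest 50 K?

9400 K

M_in = 10⁶/6310 = 158.48 mireds.
M_out = 158.48 + (-52) = 106.48 mireds.
T_out = 10⁶/106.48 = 9391.6 K → 9400 K.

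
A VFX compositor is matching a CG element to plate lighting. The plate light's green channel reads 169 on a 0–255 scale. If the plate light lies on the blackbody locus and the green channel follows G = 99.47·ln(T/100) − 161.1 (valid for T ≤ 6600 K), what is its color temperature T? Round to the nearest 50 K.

ln t = (169 + 161.1) / 99.47 = 3.3186.
t = e^3.3186 = 27.621.
T = 100·t = 2762 K → 2750 K to the nearest 50 K.

2750 K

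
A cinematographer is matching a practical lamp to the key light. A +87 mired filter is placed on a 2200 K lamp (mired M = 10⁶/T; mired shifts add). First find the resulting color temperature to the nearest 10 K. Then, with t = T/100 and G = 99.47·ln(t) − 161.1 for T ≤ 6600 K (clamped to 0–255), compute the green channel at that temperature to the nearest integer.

M_in = 10⁶/2200 = 454.55; M_out = 454.55 + (+87) = 541.55.
T_out = 10⁶/541.55 = 1846.6 K → 1850 K; t = 18.5.
G = 99.47·ln 18.5 − 161.1 = 99.47·2.9178 − 161.1 = 129.131.
Rounded: 129.

129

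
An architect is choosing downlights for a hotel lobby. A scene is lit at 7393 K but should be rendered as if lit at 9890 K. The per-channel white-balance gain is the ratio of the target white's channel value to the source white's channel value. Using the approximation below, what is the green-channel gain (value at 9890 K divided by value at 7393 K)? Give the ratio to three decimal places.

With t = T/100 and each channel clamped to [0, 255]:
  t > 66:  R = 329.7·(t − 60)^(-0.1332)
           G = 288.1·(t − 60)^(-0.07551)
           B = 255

0.925

At 7393 K (t = 73.93):
  G = 288.1·(73.93 − 60)^(-0.07551) = 288.1·13.93^(-0.07551) = 288.1·0.81963 = 236.137.
At 9890 K (t = 98.9):
  G = 288.1·(98.9 − 60)^(-0.07551) = 288.1·38.9^(-0.07551) = 288.1·0.75848 = 218.517.
Gain = 218.517 / 236.137 = 0.9254 → 0.925.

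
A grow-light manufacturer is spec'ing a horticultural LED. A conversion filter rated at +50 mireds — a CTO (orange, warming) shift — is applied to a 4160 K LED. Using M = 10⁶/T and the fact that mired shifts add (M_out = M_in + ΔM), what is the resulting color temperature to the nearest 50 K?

3450 K

M_in = 10⁶/4160 = 240.38 mireds.
M_out = 240.38 + (+50) = 290.38 mireds.
T_out = 10⁶/290.38 = 3443.7 K → 3450 K.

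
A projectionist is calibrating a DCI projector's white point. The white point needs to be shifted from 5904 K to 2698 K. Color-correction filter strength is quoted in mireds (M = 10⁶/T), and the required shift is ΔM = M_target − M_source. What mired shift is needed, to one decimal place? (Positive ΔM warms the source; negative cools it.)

+201.3 mireds

M_source = 10⁶/5904 = 169.377; M_target = 10⁶/2698 = 370.645.
ΔM = 370.645 − 169.377 = 201.268 → +201.3 mireds, a warming shift.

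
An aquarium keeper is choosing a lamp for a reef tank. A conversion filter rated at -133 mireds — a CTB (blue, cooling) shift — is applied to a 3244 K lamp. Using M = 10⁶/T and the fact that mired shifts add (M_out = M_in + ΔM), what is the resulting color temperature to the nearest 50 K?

M_in = 10⁶/3244 = 308.26 mireds.
M_out = 308.26 + (-133) = 175.26 mireds.
T_out = 10⁶/175.26 = 5705.8 K → 5700 K.

5700 K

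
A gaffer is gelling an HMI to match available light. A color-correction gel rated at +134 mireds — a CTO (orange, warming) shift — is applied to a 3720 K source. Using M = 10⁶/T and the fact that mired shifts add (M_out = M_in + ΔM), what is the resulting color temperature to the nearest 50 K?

2500 K

M_in = 10⁶/3720 = 268.82 mireds.
M_out = 268.82 + (+134) = 402.82 mireds.
T_out = 10⁶/402.82 = 2482.5 K → 2500 K.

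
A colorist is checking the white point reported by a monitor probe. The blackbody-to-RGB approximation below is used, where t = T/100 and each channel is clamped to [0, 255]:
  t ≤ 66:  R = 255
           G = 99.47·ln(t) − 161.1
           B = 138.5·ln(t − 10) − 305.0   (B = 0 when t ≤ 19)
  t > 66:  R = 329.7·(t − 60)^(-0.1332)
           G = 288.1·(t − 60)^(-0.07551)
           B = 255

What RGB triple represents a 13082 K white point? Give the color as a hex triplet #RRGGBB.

t = 13082/100 = 130.82; the t > 66 branch applies.
R = 329.7·(130.82 − 60)^(-0.1332) = 329.7·70.82^(-0.1332) = 329.7·0.56697 = 186.930.
G = 288.1·(130.82 − 60)^(-0.07551) = 288.1·70.82^(-0.07551) = 288.1·0.72493 = 208.852.
B = 255 by definition for t > 66.
Rounded: (187, 209, 255).
In hex: #BBD1FF.

#BBD1FF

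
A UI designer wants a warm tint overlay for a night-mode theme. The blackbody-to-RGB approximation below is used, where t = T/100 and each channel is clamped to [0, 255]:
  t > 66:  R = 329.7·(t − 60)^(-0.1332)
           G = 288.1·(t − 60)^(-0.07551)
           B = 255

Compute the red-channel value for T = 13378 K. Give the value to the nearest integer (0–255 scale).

t = 13378/100 = 133.78; the t > 66 branch applies.
R = 329.7·(133.78 − 60)^(-0.1332) = 329.7·73.78^(-0.1332) = 329.7·0.56389 = 185.913.
Rounded: 186.

186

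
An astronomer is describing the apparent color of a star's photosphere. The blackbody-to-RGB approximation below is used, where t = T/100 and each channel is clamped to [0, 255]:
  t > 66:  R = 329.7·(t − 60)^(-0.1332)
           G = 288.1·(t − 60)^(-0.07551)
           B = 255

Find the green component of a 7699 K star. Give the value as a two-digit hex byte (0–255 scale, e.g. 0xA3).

t = 7699/100 = 76.99; the t > 66 branch applies.
G = 288.1·(76.99 − 60)^(-0.07551) = 288.1·16.99^(-0.07551) = 288.1·0.80744 = 232.622.
Rounded: 233; in hex, 0xE9.

0xE9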